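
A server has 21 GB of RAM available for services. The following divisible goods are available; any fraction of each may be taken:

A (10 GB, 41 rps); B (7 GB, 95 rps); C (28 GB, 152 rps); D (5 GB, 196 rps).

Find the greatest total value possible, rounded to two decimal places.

Take in order of value per unit:
- D (196/5 per unit): all 5 → value 196, running total 196.00
- B (95/7 per unit): all 7 → value 95, running total 291.00
- C (152/28 per unit): 9 of 28 → value 9×152/28 = 48.8571, running total 339.86
Total 339.86.

339.86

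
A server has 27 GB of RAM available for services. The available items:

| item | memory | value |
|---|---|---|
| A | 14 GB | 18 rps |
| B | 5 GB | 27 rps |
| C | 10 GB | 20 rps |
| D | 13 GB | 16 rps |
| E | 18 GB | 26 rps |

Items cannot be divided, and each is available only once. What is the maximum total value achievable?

This is a 0/1 knapsack; check combinations near the capacity.
- B+E: memory 5+18=23, value 27+26=53
- B+C: memory 5+10=15, value 27+20=47
- A+B: memory 14+5=19, value 18+27=45
- B+D: memory 5+13=18, value 27+16=43
- A+C: memory 14+10=24, value 18+20=38
Best: 53 rps.

53 rps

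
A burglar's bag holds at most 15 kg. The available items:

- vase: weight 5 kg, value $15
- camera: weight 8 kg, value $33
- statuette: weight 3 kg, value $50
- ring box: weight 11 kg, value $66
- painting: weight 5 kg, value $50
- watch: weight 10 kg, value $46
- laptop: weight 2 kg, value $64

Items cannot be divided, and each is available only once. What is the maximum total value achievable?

Check high-value combinations within 15 kg:
- vase+statuette+painting+laptop: weight 5+3+5+2=15, value 15+50+50+64=179
- statuette+painting+laptop: weight 3+5+2=10, value 50+50+64=164
- statuette+watch+laptop: weight 3+10+2=15, value 50+46+64=160
Best: $179.

$179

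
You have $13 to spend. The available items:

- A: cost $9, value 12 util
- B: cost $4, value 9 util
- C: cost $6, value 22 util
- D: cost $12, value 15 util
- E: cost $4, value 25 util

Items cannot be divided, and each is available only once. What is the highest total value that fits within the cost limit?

47 util

Check high-value combinations within $13:
- C+E: cost 6+4=10, value 22+25=47
- A+E: cost 9+4=13, value 12+25=37
- B+E: cost 4+4=8, value 9+25=34
- B+C: cost 4+6=10, value 9+22=31
Best: 47 util.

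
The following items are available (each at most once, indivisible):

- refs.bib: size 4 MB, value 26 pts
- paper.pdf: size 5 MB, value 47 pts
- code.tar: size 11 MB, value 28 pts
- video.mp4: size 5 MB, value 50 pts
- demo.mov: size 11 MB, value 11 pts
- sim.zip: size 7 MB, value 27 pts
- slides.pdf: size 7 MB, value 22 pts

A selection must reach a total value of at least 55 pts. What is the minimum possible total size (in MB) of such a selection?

9

Subsets with value ≥ 55, sorted by total size:
- refs.bib+video.mp4: size 9, value 76
- refs.bib+paper.pdf: size 9, value 73
- paper.pdf+video.mp4: size 10, value 97
Minimum size: 9 MB.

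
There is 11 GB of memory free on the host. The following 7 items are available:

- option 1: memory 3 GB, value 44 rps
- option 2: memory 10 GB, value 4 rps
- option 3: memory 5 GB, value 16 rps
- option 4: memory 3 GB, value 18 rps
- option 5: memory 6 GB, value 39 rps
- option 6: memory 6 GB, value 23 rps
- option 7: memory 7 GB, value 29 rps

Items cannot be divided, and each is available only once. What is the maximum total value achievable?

83 rps

Check high-value combinations within 11 GB:
- option 1+option 5: memory 3+6=9, value 44+39=83
- option 1+option 3+option 4: memory 3+5+3=11, value 44+16+18=78
- option 1+option 7: memory 3+7=10, value 44+29=73
Best: 83 rps.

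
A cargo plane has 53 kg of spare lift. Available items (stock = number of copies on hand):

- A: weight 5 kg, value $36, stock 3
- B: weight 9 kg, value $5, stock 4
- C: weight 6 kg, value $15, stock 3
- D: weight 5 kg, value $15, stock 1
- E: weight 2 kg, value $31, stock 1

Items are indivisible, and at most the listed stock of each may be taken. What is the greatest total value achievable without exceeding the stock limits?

$204

Best selections within weight 53 and stock limits:
- 3×A + 1×B + 3×C + 1×D + 1×E: weight 49, value 204
- 3×A + 3×C + 1×D + 1×E: weight 40, value 199
Best: $204.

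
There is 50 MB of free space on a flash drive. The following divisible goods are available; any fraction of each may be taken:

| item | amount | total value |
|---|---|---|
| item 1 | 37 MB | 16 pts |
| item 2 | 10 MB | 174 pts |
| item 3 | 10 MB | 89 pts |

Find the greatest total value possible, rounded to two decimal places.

275.97

Take in order of value per unit:
- item 2 (174/10 per unit): all 10 → value 174, running total 174.00
- item 3 (89/10 per unit): all 10 → value 89, running total 263.00
- item 1 (16/37 per unit): 30 of 37 → value 30×16/37 = 12.9730, running total 275.97
Total 275.97.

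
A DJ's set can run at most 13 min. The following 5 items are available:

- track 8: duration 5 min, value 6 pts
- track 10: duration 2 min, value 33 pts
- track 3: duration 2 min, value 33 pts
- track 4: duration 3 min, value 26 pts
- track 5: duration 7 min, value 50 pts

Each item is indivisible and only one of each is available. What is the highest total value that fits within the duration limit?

116 pts

Check high-value combinations within 13 min:
- track 10+track 3+track 5: duration 2+2+7=11, value 33+33+50=116
- track 10+track 4+track 5: duration 2+3+7=12, value 33+26+50=109
- track 3+track 4+track 5: duration 2+3+7=12, value 33+26+50=109
- track 8+track 10+track 3+track 4: duration 5+2+2+3=12, value 6+33+33+26=98
- track 10+track 3+track 4: duration 2+2+3=7, value 33+33+26=92
Best: 116 pts.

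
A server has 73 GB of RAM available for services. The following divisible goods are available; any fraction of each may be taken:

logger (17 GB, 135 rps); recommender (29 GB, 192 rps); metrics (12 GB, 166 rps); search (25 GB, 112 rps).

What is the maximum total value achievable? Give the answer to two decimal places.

Take in order of value per unit:
- metrics (166/12 per unit): all 12 → value 166, running total 166.00
- logger (135/17 per unit): all 17 → value 135, running total 301.00
- recommender (192/29 per unit): all 29 → value 192, running total 493.00
- search (112/25 per unit): 15 of 25 → value 15×112/25 = 67.2000, running total 560.20
Total 560.20.

560.20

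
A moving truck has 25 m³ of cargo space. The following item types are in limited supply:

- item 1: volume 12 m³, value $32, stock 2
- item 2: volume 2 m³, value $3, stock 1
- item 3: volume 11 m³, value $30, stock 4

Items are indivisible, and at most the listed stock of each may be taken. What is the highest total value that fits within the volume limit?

Top feasible selections:
- 1×item 1 + 1×item 2 + 1×item 3: volume 25, value 65
- 2×item 1: volume 24, value 64
- 1×item 2 + 2×item 3: volume 24, value 63
Best: $65.

$65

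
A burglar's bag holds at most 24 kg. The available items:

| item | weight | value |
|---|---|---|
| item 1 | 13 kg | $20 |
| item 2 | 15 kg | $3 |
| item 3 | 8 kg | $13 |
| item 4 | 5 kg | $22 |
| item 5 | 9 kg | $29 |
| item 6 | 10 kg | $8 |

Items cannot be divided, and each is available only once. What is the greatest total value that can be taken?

$64

Check high-value combinations within 24 kg:
- item 3+item 4+item 5: weight 8+5+9=22, value 13+22+29=64
- item 4+item 5+item 6: weight 5+9+10=24, value 22+29+8=59
- item 4+item 5: weight 5+9=14, value 22+29=51
- item 1+item 5: weight 13+9=22, value 20+29=49
Best: $64.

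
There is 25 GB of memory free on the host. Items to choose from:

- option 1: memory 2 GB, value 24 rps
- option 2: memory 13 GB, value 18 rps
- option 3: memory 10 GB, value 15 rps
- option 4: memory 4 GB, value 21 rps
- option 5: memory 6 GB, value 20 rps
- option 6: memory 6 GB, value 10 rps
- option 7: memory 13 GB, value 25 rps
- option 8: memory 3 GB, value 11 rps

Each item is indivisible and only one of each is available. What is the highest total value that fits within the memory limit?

Check high-value combinations within 25 GB:
- option 1+option 3+option 4+option 5+option 8: memory 2+10+4+6+3=25, value 24+15+21+20+11=91
- option 1+option 4+option 5+option 7: memory 2+4+6+13=25, value 24+21+20+25=90
- option 1+option 4+option 5+option 6+option 8: memory 2+4+6+6+3=21, value 24+21+20+10+11=86
Best: 91 rps.

91 rps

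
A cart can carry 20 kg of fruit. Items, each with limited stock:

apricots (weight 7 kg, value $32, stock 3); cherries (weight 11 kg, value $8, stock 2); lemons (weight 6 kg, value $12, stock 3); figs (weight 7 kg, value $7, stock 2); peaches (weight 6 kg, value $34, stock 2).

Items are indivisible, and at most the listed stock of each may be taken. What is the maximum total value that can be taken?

Top feasible selections:
- 1×apricots + 2×peaches: weight 19, value 100
- 2×apricots + 1×peaches: weight 20, value 98
- 1×lemons + 2×peaches: weight 18, value 80
Best: $100.

$100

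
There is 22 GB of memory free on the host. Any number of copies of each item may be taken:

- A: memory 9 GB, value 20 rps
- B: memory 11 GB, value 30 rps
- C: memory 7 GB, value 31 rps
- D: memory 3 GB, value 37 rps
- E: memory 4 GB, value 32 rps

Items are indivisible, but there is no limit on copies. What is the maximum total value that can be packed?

Best value-per-unit is D at 37/3, and filling with it alone uses memory 7×3=21. No mix of the others beats 7×37 = 259.

259 rps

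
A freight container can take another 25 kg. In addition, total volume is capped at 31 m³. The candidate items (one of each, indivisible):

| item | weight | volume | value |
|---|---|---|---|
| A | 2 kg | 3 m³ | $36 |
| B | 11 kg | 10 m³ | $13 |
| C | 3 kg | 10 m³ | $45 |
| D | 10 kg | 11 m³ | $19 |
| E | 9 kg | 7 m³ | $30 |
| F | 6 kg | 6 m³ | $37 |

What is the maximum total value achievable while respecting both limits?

Feasible sets respecting both limits:
- A+C+E+F: weight 20, volume 26, value 148
- A+C+D+F: weight 21, volume 30, value 137
- A+B+C+F: weight 22, volume 29, value 131
Best: $148.

$148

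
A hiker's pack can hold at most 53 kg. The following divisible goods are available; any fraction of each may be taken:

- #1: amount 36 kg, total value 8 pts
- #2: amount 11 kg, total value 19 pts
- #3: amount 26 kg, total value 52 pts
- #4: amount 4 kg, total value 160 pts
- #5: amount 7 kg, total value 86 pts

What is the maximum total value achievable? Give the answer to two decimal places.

Take in order of value per unit:
- #4 (160/4 per unit): all 4 → value 160, running total 160.00
- #5 (86/7 per unit): all 7 → value 86, running total 246.00
- #3 (52/26 per unit): all 26 → value 52, running total 298.00
- #2 (19/11 per unit): all 11 → value 19, running total 317.00
- #1 (8/36 per unit): 5 of 36 → value 5×8/36 = 1.1111, running total 318.11
Total 318.11.

318.11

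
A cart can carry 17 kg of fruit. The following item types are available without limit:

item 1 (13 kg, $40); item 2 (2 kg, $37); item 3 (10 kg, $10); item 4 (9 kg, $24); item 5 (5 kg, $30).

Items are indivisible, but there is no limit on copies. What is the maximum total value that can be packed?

$296

Best value-per-unit is item 2 at 37/2, and filling with it alone uses weight 8×2=16. No mix of the others beats 8×37 = 296.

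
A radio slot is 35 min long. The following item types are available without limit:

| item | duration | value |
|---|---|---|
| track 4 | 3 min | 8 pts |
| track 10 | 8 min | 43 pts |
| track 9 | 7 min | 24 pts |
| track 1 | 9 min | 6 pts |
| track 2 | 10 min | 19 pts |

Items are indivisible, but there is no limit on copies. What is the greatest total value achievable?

Best value-per-unit is track 10 at 43/8; filling with it alone gives 4×43 = 172.
Optimal mix: 1×track 4 + 4×track 10 → duration 35, value 180.

180 pts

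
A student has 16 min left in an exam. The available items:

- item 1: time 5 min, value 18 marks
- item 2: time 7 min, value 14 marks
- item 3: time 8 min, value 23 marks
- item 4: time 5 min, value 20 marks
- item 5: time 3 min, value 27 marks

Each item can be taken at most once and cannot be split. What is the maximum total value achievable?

This is a 0/1 knapsack; check combinations near the capacity.
- item 3+item 4+item 5: time 8+5+3=16, value 23+20+27=70
- item 1+item 3+item 5: time 5+8+3=16, value 18+23+27=68
- item 1+item 4+item 5: time 5+5+3=13, value 18+20+27=65
- item 2+item 4+item 5: time 7+5+3=15, value 14+20+27=61
Best: 70 marks.

70 marks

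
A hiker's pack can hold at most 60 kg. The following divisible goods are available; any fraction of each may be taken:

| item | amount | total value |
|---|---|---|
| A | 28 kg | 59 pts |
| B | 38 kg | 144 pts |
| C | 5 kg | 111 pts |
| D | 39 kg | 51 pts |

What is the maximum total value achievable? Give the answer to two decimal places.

Take in order of value per unit:
- C (111/5 per unit): all 5 → value 111, running total 111.00
- B (144/38 per unit): all 38 → value 144, running total 255.00
- A (59/28 per unit): 17 of 28 → value 17×59/28 = 35.8214, running total 290.82
Total 290.82.

290.82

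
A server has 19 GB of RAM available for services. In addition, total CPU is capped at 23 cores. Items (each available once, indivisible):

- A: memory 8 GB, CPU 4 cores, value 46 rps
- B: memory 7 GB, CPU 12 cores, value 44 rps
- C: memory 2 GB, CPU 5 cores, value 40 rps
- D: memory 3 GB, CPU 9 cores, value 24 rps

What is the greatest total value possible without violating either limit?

Feasible sets respecting both limits:
- A+B+C: memory 17, CPU 21, value 130
- A+C+D: memory 13, CPU 18, value 110
- A+B: memory 15, CPU 16, value 90
- A+C: memory 10, CPU 9, value 86
Best: 130 rps.

130 rps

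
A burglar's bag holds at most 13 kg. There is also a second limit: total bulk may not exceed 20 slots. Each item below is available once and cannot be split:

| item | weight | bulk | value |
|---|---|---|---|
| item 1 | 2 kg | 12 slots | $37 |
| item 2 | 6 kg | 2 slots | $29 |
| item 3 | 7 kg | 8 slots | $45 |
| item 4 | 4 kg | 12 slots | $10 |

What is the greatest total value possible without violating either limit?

$82

Feasible sets respecting both limits:
- item 1+item 3: weight 9, bulk 20, value 82
- item 2+item 3: weight 13, bulk 10, value 74
- item 1+item 2: weight 8, bulk 14, value 66
- item 3+item 4: weight 11, bulk 20, value 55
Best: $82.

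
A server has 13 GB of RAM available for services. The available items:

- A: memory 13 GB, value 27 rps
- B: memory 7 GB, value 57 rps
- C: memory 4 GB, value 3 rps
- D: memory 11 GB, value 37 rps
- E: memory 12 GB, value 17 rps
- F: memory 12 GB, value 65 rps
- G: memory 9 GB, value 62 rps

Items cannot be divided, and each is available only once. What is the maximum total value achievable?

Check high-value combinations within 13 GB:
- F: memory 12, value 65
- C+G: memory 4+9=13, value 3+62=65
- G: memory 9, value 62
- B+C: memory 7+4=11, value 57+3=60
Best: 65 rps.

65 rps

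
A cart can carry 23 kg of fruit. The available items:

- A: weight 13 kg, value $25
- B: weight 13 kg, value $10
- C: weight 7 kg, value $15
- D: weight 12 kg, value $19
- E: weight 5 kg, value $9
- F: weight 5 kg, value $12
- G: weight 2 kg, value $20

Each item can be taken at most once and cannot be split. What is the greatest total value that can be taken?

$60

This is a 0/1 knapsack; check combinations near the capacity.
- A+C+G: weight 13+7+2=22, value 25+15+20=60
- A+F+G: weight 13+5+2=20, value 25+12+20=57
- C+E+F+G: weight 7+5+5+2=19, value 15+9+12+20=56
- A+E+G: weight 13+5+2=20, value 25+9+20=54
- C+D+G: weight 7+12+2=21, value 15+19+20=54
Best: $60.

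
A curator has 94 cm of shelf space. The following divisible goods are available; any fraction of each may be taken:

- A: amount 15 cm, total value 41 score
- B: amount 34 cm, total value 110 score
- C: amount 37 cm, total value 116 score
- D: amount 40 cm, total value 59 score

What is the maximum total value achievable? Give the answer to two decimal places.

Take in order of value per unit:
- B (110/34 per unit): all 34 → value 110, running total 110.00
- C (116/37 per unit): all 37 → value 116, running total 226.00
- A (41/15 per unit): all 15 → value 41, running total 267.00
- D (59/40 per unit): 8 of 40 → value 8×59/40 = 11.8000, running total 278.80
Total 278.80.

278.80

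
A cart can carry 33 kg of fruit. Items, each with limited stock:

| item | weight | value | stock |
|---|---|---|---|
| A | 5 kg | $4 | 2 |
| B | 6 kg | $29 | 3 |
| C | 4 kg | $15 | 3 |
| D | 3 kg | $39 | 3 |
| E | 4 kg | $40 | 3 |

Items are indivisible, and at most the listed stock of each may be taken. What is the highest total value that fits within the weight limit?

$295

Top feasible selections:
- 2×B + 3×D + 3×E: weight 33, value 295
- 3×C + 3×D + 3×E: weight 33, value 282
- 1×B + 1×C + 3×D + 3×E: weight 31, value 281
- 1×A + 1×B + 3×D + 3×E: weight 32, value 270
Best: $295.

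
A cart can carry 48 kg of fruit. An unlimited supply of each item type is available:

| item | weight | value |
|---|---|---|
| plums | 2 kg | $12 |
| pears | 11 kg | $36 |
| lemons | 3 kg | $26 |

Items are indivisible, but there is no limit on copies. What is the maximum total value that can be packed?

$416

Best value-per-unit is lemons at 26/3, and filling with it alone uses weight 16×3=48. No mix of the others beats 16×26 = 416.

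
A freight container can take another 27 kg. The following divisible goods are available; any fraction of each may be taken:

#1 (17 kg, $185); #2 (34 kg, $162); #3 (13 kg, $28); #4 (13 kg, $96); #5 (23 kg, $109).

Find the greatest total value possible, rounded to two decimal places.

258.85

Take in order of value per unit:
- #1 (185/17 per unit): all 17 → value 185, running total 185.00
- #4 (96/13 per unit): 10 of 13 → value 10×96/13 = 73.8462, running total 258.85
Total 258.85.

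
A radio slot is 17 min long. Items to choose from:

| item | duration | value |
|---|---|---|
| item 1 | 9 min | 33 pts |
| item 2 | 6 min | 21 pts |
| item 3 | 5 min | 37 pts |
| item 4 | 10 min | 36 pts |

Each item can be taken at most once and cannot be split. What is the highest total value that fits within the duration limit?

73 pts

Check high-value combinations within 17 min:
- item 3+item 4: duration 5+10=15, value 37+36=73
- item 1+item 3: duration 9+5=14, value 33+37=70
- item 2+item 3: duration 6+5=11, value 21+37=58
Best: 73 pts.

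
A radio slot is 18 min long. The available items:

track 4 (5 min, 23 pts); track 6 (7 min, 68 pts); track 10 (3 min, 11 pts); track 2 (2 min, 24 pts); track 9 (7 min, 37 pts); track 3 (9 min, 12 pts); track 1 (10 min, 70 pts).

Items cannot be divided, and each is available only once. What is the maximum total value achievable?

Check high-value combinations within 18 min:
- track 6+track 1: duration 7+10=17, value 68+70=138
- track 6+track 2+track 9: duration 7+2+7=16, value 68+24+37=129
- track 4+track 6+track 10+track 2: duration 5+7+3+2=17, value 23+68+11+24=126
- track 4+track 2+track 1: duration 5+2+10=17, value 23+24+70=117
- track 6+track 10+track 9: duration 7+3+7=17, value 68+11+37=116
Best: 138 pts.

138 pts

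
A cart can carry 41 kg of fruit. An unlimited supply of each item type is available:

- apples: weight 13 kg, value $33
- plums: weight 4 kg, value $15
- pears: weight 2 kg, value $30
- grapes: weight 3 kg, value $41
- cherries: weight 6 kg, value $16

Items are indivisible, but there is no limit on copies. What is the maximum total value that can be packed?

$611

Best value-per-unit is pears at 30/2; filling with it alone gives 20×30 = 600.
Optimal mix: 19×pears + 1×grapes → weight 41, value 611.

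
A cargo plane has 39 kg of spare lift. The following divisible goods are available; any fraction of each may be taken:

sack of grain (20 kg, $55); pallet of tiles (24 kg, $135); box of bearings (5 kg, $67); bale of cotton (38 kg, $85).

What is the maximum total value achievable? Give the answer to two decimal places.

Take in order of value per unit:
- box of bearings (67/5 per unit): all 5 → value 67, running total 67.00
- pallet of tiles (135/24 per unit): all 24 → value 135, running total 202.00
- sack of grain (55/20 per unit): 10 of 20 → value 10×55/20 = 27.5000, running total 229.50
Total 229.50.

229.50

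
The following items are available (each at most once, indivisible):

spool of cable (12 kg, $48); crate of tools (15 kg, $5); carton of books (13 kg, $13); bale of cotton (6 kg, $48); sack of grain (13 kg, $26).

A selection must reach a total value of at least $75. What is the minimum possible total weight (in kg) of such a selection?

Subsets with value ≥ 75, sorted by total weight:
- spool of cable+bale of cotton: weight 18, value 96
- spool of cable+bale of cotton+sack of grain: weight 31, value 122
Minimum weight: 18 kg.

18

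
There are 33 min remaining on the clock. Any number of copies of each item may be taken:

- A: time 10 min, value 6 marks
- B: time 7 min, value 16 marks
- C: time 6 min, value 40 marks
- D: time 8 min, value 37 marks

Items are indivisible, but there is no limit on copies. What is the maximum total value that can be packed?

Best value-per-unit is C at 40/6, and filling with it alone uses time 5×6=30. No mix of the others beats 5×40 = 200.

200 marks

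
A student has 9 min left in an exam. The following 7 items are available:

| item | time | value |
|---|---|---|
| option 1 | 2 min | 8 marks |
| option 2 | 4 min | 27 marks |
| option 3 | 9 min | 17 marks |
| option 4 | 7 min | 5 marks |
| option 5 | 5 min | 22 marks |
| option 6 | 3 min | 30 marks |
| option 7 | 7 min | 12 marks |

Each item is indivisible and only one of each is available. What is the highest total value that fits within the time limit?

65 marks

This is a 0/1 knapsack; check combinations near the capacity.
- option 1+option 2+option 6: time 2+4+3=9, value 8+27+30=65
- option 2+option 6: time 4+3=7, value 27+30=57
- option 5+option 6: time 5+3=8, value 22+30=52
- option 2+option 5: time 4+5=9, value 27+22=49
- option 1+option 6: time 2+3=5, value 8+30=38
Best: 65 marks.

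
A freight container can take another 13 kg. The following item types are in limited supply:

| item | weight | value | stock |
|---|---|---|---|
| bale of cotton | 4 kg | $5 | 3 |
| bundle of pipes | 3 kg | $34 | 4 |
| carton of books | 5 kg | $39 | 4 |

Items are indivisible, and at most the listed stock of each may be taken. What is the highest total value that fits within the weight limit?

Top feasible selections:
- 4×bundle of pipes: weight 12, value 136
- 1×bundle of pipes + 2×carton of books: weight 13, value 112
Best: $136.

$136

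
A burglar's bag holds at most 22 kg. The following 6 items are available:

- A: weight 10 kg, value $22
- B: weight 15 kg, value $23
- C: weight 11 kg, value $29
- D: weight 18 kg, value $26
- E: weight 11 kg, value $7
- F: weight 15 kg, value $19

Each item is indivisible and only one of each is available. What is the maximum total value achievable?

$51

Check high-value combinations within 22 kg:
- A+C: weight 10+11=21, value 22+29=51
- C+E: weight 11+11=22, value 29+7=36
- C: weight 11, value 29
Best: $51.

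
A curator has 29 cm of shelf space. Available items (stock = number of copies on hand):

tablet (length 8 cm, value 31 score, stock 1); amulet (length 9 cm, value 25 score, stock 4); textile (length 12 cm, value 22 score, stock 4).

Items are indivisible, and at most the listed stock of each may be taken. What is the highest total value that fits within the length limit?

Best selections within length 29 and stock limits:
- 1×tablet + 2×amulet: length 26, value 81
- 1×tablet + 1×amulet + 1×textile: length 29, value 78
- 3×amulet: length 27, value 75
Best: 81 score.

81 score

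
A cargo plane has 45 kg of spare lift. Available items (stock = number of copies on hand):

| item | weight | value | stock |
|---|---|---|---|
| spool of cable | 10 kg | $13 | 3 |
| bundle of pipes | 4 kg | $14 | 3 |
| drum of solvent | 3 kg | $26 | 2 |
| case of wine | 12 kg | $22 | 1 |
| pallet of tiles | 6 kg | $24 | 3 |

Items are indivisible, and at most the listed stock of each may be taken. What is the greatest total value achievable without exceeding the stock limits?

$174

Best selections within weight 45 and stock limits:
- 2×bundle of pipes + 2×drum of solvent + 1×case of wine + 3×pallet of tiles: weight 44, value 174
- 3×bundle of pipes + 2×drum of solvent + 3×pallet of tiles: weight 36, value 166
Best: $174.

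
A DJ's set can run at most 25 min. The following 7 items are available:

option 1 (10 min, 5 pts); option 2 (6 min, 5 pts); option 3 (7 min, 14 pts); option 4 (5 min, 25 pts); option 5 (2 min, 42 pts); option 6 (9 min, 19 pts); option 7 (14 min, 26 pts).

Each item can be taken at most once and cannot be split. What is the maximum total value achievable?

100 pts

Check high-value combinations within 25 min:
- option 3+option 4+option 5+option 6: duration 7+5+2+9=23, value 14+25+42+19=100
- option 4+option 5+option 7: duration 5+2+14=21, value 25+42+26=93
- option 2+option 4+option 5+option 6: duration 6+5+2+9=22, value 5+25+42+19=91
- option 5+option 6+option 7: duration 2+9+14=25, value 42+19+26=87
- option 4+option 5+option 6: duration 5+2+9=16, value 25+42+19=86
Best: 100 pts.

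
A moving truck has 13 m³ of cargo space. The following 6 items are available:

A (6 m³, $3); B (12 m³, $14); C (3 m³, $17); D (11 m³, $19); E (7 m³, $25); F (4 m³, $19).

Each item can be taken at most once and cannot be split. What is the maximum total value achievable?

Check high-value combinations within 13 m³:
- E+F: volume 7+4=11, value 25+19=44
- C+E: volume 3+7=10, value 17+25=42
- A+C+F: volume 6+3+4=13, value 3+17+19=39
- C+F: volume 3+4=7, value 17+19=36
Best: $44.

$44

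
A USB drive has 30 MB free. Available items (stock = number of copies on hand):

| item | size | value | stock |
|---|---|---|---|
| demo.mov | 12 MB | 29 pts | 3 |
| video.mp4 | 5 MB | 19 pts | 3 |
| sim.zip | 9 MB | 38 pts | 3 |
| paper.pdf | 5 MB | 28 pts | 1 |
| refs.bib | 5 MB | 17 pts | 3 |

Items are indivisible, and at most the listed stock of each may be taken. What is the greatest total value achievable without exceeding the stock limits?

Best selections within size 30 and stock limits:
- 1×video.mp4 + 2×sim.zip + 1×paper.pdf: size 28, value 123
- 3×video.mp4 + 1×sim.zip + 1×paper.pdf: size 29, value 123
- 2×sim.zip + 1×paper.pdf + 1×refs.bib: size 28, value 121
Best: 123 pts.

123 pts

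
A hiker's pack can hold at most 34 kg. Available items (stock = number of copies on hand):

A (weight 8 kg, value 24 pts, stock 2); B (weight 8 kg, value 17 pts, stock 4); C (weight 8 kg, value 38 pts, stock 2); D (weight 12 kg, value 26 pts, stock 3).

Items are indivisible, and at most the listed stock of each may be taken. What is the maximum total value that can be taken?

Best selections within weight 34 and stock limits:
- 2×A + 2×C: weight 32, value 124
- 1×A + 1×B + 2×C: weight 32, value 117
- 2×B + 2×C: weight 32, value 110
- 2×A + 1×B + 1×C: weight 32, value 103
Best: 124 pts.

124 pts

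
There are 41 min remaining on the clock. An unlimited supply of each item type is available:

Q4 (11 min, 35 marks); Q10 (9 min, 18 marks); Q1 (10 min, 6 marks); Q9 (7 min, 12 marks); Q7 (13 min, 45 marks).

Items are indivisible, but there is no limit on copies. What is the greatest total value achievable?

135 marks

Best value-per-unit is Q7 at 45/13, and filling with it alone uses time 3×13=39. No mix of the others beats 3×45 = 135.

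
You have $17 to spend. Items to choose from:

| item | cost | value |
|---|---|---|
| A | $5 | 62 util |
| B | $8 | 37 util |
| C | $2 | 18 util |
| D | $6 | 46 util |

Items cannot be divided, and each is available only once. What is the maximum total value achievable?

Check high-value combinations within $17:
- A+C+D: cost 5+2+6=13, value 62+18+46=126
- A+B+C: cost 5+8+2=15, value 62+37+18=117
- A+D: cost 5+6=11, value 62+46=108
- B+C+D: cost 8+2+6=16, value 37+18+46=101
Best: 126 util.

126 util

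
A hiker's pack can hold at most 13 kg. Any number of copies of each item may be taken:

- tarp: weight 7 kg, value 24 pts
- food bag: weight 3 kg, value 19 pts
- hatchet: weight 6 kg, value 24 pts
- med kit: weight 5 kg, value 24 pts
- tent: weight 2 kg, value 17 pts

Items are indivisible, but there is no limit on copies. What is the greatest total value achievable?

104 pts

Best value-per-unit is tent at 17/2; filling with it alone gives 6×17 = 102.
Optimal mix: 1×food bag + 5×tent → weight 13, value 104.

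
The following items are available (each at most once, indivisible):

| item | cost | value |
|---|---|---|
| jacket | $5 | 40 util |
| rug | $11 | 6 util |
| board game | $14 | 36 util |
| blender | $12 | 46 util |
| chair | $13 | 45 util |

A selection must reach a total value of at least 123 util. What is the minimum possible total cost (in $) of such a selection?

30

Subsets with value ≥ 123, sorted by total cost:
- jacket+blender+chair: cost 30, value 131
- board game+blender+chair: cost 39, value 127
- jacket+rug+blender+chair: cost 41, value 137
Minimum cost: 30 $.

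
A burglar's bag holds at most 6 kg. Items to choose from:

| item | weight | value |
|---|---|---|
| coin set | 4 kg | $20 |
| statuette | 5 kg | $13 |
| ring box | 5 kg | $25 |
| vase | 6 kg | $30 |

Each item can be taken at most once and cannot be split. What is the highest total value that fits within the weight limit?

$30

Check high-value combinations within 6 kg:
- vase: weight 6, value 30
- ring box: weight 5, value 25
- coin set: weight 4, value 20
Best: $30.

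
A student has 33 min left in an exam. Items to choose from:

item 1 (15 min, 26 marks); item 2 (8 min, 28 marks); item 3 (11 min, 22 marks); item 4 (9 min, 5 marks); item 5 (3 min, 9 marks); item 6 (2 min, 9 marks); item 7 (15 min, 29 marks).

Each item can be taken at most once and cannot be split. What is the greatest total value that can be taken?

75 marks

Check high-value combinations within 33 min:
- item 2+item 5+item 6+item 7: time 8+3+2+15=28, value 28+9+9+29=75
- item 2+item 3+item 4+item 5+item 6: time 8+11+9+3+2=33, value 28+22+5+9+9=73
- item 1+item 2+item 5+item 6: time 15+8+3+2=28, value 26+28+9+9=72
- item 3+item 5+item 6+item 7: time 11+3+2+15=31, value 22+9+9+29=69
- item 2+item 3+item 5+item 6: time 8+11+3+2=24, value 28+22+9+9=68
Best: 75 marks.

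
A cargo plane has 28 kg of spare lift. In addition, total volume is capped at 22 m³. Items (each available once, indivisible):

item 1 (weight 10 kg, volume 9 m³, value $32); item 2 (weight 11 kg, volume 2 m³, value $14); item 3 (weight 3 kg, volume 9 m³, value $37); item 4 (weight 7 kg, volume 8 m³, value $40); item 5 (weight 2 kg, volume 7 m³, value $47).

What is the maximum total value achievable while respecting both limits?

$101

Feasible sets respecting both limits:
- item 2+item 4+item 5: weight 20, volume 17, value 101
- item 2+item 3+item 5: weight 16, volume 18, value 98
- item 1+item 2+item 5: weight 23, volume 18, value 93
Best: $101.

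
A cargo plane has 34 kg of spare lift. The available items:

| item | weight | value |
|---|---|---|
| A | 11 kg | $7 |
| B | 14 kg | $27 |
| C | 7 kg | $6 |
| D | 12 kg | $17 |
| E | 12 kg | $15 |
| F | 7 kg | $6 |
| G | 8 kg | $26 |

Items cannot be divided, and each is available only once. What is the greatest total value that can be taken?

$70

Check high-value combinations within 34 kg:
- B+D+G: weight 14+12+8=34, value 27+17+26=70
- B+E+G: weight 14+12+8=34, value 27+15+26=68
- A+B+G: weight 11+14+8=33, value 7+27+26=60
- B+C+G: weight 14+7+8=29, value 27+6+26=59
Best: $70.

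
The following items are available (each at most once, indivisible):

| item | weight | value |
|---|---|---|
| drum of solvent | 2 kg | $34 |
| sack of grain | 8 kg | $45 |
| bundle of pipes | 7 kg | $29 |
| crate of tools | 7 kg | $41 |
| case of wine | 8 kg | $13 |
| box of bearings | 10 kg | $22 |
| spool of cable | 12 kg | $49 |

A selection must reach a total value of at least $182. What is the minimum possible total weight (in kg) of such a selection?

Subsets with value ≥ 182, sorted by total weight:
- drum of solvent+sack of grain+bundle of pipes+crate of tools+spool of cable: weight 36, value 198
- drum of solvent+sack of grain+crate of tools+case of wine+spool of cable: weight 37, value 182
- drum of solvent+sack of grain+crate of tools+box of bearings+spool of cable: weight 39, value 191
- drum of solvent+sack of grain+bundle of pipes+crate of tools+case of wine+box of bearings: weight 42, value 184
Minimum weight: 36 kg.

36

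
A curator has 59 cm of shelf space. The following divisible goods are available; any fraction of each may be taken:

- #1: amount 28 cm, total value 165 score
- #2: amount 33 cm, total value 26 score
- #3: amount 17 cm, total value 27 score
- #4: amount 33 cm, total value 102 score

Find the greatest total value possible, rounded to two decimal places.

260.82

Take in order of value per unit:
- #1 (165/28 per unit): all 28 → value 165, running total 165.00
- #4 (102/33 per unit): 31 of 33 → value 31×102/33 = 95.8182, running total 260.82
Total 260.82.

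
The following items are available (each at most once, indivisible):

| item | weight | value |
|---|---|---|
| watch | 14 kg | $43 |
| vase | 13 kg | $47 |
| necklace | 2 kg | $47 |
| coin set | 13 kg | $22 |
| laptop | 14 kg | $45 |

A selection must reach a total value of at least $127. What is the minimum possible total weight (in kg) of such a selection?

Subsets with value ≥ 127, sorted by total weight:
- vase+necklace+laptop: weight 29, value 139
- watch+vase+necklace: weight 29, value 137
- watch+necklace+laptop: weight 30, value 135
- watch+vase+laptop: weight 41, value 135
Minimum weight: 29 kg.

29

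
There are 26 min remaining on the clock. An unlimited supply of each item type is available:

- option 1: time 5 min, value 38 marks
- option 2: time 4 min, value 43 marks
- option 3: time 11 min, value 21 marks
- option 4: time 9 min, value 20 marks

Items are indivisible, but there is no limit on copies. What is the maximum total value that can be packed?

258 marks

Best value-per-unit is option 2 at 43/4, and filling with it alone uses time 6×4=24. No mix of the others beats 6×43 = 258.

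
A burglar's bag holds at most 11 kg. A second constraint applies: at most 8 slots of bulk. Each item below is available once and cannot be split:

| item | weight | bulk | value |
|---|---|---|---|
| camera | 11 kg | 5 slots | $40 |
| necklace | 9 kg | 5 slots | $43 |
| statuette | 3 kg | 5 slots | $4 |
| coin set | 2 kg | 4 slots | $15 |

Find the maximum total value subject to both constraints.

$43

Feasible sets respecting both limits:
- necklace: weight 9, bulk 5, value 43
- camera: weight 11, bulk 5, value 40
- coin set: weight 2, bulk 4, value 15
- statuette: weight 3, bulk 5, value 4
Best: $43.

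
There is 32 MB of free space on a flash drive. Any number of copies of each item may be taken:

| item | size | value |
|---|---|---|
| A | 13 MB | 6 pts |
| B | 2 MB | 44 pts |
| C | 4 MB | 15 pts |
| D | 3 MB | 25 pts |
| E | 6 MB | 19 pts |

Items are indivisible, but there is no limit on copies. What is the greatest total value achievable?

Best value-per-unit is B at 44/2, and filling with it alone uses size 16×2=32. No mix of the others beats 16×44 = 704.

704 pts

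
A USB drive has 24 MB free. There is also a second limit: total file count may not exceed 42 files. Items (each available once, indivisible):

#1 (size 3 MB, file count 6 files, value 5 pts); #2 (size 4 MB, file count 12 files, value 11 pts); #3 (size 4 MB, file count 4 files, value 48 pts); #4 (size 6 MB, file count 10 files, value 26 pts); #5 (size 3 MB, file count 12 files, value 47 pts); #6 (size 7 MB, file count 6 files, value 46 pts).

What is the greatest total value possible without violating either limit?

Feasible sets respecting both limits:
- #1+#3+#4+#5+#6: size 23, file count 38, value 172
- #3+#4+#5+#6: size 20, file count 32, value 167
- #1+#2+#3+#5+#6: size 21, file count 40, value 157
- #2+#3+#5+#6: size 18, file count 34, value 152
Best: 172 pts.

172 pts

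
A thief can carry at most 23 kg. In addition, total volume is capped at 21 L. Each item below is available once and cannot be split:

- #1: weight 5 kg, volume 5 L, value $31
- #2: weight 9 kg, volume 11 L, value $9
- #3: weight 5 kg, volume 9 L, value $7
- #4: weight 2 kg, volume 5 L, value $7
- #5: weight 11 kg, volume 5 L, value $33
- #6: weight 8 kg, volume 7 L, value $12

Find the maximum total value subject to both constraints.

Feasible sets respecting both limits:
- #1+#3+#5: weight 21, volume 19, value 71
- #1+#4+#5: weight 18, volume 15, value 71
- #1+#5: weight 16, volume 10, value 64
- #4+#5+#6: weight 21, volume 17, value 52
Best: $71.

$71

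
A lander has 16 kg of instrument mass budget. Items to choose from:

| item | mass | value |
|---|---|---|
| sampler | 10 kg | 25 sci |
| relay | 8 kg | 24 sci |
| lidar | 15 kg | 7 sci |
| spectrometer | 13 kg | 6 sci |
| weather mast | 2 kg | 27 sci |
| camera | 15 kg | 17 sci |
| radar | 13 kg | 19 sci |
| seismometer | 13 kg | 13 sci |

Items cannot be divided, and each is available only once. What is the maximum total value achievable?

52 sci

Check high-value combinations within 16 kg:
- sampler+weather mast: mass 10+2=12, value 25+27=52
- relay+weather mast: mass 8+2=10, value 24+27=51
- weather mast+radar: mass 2+13=15, value 27+19=46
- weather mast+seismometer: mass 2+13=15, value 27+13=40
- spectrometer+weather mast: mass 13+2=15, value 6+27=33
Best: 52 sci.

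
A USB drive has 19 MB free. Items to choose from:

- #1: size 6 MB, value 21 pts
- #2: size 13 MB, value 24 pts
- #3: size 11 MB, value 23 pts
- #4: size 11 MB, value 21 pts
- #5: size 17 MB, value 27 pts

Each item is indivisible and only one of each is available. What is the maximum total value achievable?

Check high-value combinations within 19 MB:
- #1+#2: size 6+13=19, value 21+24=45
- #1+#3: size 6+11=17, value 21+23=44
- #1+#4: size 6+11=17, value 21+21=42
Best: 45 pts.

45 pts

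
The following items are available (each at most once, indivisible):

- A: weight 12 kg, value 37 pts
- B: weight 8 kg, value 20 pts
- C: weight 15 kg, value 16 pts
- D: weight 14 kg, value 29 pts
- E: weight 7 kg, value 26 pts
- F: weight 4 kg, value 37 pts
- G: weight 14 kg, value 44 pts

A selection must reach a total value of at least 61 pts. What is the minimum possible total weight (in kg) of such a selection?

Subsets with value ≥ 61, sorted by total weight:
- E+F: weight 11, value 63
- A+F: weight 16, value 74
- F+G: weight 18, value 81
- D+F: weight 18, value 66
Minimum weight: 11 kg.

11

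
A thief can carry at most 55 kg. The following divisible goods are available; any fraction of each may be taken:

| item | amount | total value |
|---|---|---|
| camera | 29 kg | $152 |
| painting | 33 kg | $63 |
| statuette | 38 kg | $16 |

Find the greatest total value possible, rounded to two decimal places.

Take in order of value per unit:
- camera (152/29 per unit): all 29 → value 152, running total 152.00
- painting (63/33 per unit): 26 of 33 → value 26×63/33 = 49.6364, running total 201.64
Total 201.64.

201.64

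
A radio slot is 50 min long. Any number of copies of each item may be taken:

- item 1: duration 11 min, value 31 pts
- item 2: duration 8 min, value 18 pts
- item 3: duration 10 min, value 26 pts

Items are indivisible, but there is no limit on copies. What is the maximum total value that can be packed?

132 pts

Best value-per-unit is item 1 at 31/11; filling with it alone gives 4×31 = 124.
Optimal mix: 2×item 1 + 1×item 2 + 2×item 3 → duration 50, value 132.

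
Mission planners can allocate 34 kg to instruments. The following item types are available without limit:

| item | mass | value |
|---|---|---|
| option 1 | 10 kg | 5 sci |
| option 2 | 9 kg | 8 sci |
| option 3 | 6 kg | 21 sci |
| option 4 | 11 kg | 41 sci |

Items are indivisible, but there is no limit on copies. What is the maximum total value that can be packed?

Best value-per-unit is option 4 at 41/11; filling with it alone gives 3×41 = 123.
Optimal mix: 2×option 3 + 2×option 4 → mass 34, value 124.

124 sci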